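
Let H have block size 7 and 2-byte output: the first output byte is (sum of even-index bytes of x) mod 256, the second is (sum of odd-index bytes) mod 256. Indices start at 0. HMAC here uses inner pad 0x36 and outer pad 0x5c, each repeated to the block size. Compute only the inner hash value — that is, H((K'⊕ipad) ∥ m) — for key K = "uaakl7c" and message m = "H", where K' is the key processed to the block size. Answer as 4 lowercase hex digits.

Key "uaakl7c" = 75 61 61 6b 6c 37 63 is exactly B = 7 bytes: K' = 75 61 61 6b 6c 37 63.
K' ⊕ ipad = 43 57 57 5d 5a 01 55.
Inner input = 43 57 57 5d 5a 01 55 ∥ 48.
Inner hash: even-index sum = 329 mod 256 = 73; odd-index sum = 253 mod 256 = 253 → 49 fd.

49fd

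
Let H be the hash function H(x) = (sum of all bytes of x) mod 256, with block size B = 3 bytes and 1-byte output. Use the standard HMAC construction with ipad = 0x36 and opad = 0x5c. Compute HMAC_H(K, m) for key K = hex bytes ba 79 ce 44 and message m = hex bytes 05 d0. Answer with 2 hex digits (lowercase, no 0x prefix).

Key hex bytes ba 79 ce 44 is 4 bytes > B = 3, so hash it first: H(key) = 45, then zero-pad to 3 bytes: K' = 45 00 00.
K' ⊕ ipad = 73 36 36.  K' ⊕ opad = 19 5c 5c.
Inner input = (K'⊕ipad) ∥ m = 73 36 36 ∥ 05 d0.
Inner hash: sum = 115+54+54+5+208 = 436; mod 256 = 180 → b4.
Outer input = (K'⊕opad) ∥ inner = 19 5c 5c ∥ b4.
Outer hash (tag): sum = 25+92+92+180 = 389; mod 256 = 133 → 85.

85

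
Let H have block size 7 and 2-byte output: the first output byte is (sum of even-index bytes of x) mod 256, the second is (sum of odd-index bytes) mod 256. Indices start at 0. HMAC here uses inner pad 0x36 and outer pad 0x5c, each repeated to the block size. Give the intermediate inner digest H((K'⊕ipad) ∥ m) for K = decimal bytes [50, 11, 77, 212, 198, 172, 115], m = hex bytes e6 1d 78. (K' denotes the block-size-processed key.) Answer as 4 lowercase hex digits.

d117

Key decimal bytes [50, 11, 77, 212, 198, 172, 115] = 32 0b 4d d4 c6 ac 73 is exactly B = 7 bytes: K' = 32 0b 4d d4 c6 ac 73.
K' ⊕ ipad = 04 3d 7b e2 f0 9a 45.
Inner input = 04 3d 7b e2 f0 9a 45 ∥ e6 1d 78.
Inner hash: even-index sum = 465 mod 256 = 209; odd-index sum = 791 mod 256 = 23 → d1 17.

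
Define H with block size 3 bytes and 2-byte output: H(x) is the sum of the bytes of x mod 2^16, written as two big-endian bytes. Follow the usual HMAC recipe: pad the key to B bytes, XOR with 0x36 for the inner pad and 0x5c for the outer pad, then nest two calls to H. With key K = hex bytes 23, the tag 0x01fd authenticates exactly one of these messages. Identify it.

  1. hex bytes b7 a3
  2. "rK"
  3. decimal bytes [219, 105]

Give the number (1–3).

3

Key hex bytes 23 is 1 byte ≤ B = 3; zero-pad to 3 bytes: K' = 23 00 00.
K' ⊕ ipad = 15 36 36; K' ⊕ opad = 7f 5c 5c.
m1: inner = H(15 36 36 b7 a3) = 01 db; tag = H(7f 5c 5c 01 db) = 0213
m2: inner = H(15 36 36 72 4b) = 01 3e; tag = H(7f 5c 5c 01 3e) = 0176
m3: inner = H(15 36 36 db 69) = 01 c5; tag = H(7f 5c 5c 01 c5) = 01fd ← matches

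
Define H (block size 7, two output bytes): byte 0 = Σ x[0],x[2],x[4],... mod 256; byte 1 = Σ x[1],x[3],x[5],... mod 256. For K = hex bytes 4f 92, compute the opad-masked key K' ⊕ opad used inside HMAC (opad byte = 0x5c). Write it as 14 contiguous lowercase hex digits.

13ce5c5c5c5c5c

Key hex bytes 4f 92 is 2 bytes ≤ B = 7; zero-pad to 7 bytes: K' = 4f 92 00 00 00 00 00.
XOR each byte with 0x5c: 4f⊕5c=13, 92⊕5c=ce, 00⊕5c=5c, 00⊕5c=5c, 00⊕5c=5c, 00⊕5c=5c, 00⊕5c=5c.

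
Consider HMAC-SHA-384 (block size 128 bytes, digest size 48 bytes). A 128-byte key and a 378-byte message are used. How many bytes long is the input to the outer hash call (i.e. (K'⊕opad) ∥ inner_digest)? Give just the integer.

Key is 128 ≤ 128 bytes, zero-padded: |K'| = 128.
Outer input = (K'⊕opad) ∥ H(inner) → 128 + 48 = 176 bytes.

176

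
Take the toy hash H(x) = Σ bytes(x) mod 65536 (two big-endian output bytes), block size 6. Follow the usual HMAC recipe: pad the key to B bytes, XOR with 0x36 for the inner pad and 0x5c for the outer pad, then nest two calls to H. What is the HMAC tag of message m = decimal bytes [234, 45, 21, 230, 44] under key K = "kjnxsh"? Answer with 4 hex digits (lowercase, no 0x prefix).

016a

Key "kjnxsh" = 6b 6a 6e 78 73 68 is exactly B = 6 bytes: K' = 6b 6a 6e 78 73 68.
K' ⊕ ipad = 5d 5c 58 4e 45 5e.  K' ⊕ opad = 37 36 32 24 2f 34.
Inner input = (K'⊕ipad) ∥ m = 5d 5c 58 4e 45 5e ∥ ea 2d 15 e6 2c.
Inner hash: sum = 93+92+88+78+69+94+234+45+21+230+44 = 1088 → 04 40.
Outer input = (K'⊕opad) ∥ inner = 37 36 32 24 2f 34 ∥ 04 40.
Outer hash (tag): sum = 55+54+50+36+47+52+4+64 = 362 → 01 6a.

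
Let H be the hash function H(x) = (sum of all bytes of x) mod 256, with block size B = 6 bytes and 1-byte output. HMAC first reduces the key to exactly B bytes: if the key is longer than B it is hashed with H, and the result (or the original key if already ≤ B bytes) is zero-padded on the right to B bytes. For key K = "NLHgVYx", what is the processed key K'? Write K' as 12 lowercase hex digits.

|K| = 7 > B = 6, so first hash the key.
H(K): sum = 78+76+72+103+86+89+120 = 624; mod 256 = 112 → 70.
Zero-pad H(K) = 70 to 6 bytes: K' = 70 00 00 00 00 00.

700000000000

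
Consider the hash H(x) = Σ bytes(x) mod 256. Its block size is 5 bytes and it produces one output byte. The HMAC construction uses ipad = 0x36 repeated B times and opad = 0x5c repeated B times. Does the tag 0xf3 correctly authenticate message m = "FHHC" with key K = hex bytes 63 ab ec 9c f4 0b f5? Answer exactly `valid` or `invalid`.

valid

Key hex bytes 63 ab ec 9c f4 0b f5 is 7 bytes > B = 5, so hash it first: H(key) = 8a, then zero-pad to 5 bytes: K' = 8a 00 00 00 00.
K' ⊕ ipad = bc 36 36 36 36; K' ⊕ opad = d6 5c 5c 5c 5c.
Inner hash: sum = 188+54+54+54+54+70+72+72+67 = 685; mod 256 = 173 → ad.
Outer hash (recomputed tag): sum = 214+92+92+92+92+173 = 755; mod 256 = 243 → f3.
Recomputed tag = f3; claimed = f3 → match.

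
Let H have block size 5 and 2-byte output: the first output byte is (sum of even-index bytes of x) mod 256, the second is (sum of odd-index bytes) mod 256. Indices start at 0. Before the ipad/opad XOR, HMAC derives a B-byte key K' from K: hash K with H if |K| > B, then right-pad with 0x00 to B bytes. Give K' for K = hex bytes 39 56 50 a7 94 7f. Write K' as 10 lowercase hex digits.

1d7c000000

|K| = 6 > B = 5, so first hash the key.
H(K): even-index sum = 285 mod 256 = 29; odd-index sum = 380 mod 256 = 124 → 1d 7c.
Zero-pad H(K) = 1d 7c to 5 bytes: K' = 1d 7c 00 00 00.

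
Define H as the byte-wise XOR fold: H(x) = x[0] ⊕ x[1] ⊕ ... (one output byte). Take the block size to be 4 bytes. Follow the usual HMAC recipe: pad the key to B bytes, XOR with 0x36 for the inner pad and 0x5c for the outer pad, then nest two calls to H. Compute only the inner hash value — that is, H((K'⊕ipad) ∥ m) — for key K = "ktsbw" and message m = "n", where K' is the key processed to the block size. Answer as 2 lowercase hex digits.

Key "ktsbw" = 6b 74 73 62 77 is 5 bytes > B = 4, so hash it first: H(key) = 79, then zero-pad to 4 bytes: K' = 79 00 00 00.
K' ⊕ ipad = 4f 36 36 36.
Inner input = 4f 36 36 36 ∥ 6e.
Inner hash: XOR 4f⊕36⊕36⊕36⊕6e = 17.

17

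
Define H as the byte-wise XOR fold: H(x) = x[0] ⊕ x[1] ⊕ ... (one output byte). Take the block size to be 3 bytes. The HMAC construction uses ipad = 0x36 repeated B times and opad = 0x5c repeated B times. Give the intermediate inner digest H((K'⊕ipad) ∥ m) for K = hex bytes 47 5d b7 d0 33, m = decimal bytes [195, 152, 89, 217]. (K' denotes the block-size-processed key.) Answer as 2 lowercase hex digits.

a3

Key hex bytes 47 5d b7 d0 33 is 5 bytes > B = 3, so hash it first: H(key) = 4e, then zero-pad to 3 bytes: K' = 4e 00 00.
K' ⊕ ipad = 78 36 36.
Inner input = 78 36 36 ∥ c3 98 59 d9.
Inner hash: XOR 78⊕36⊕36⊕c3⊕98⊕59⊕d9 = a3.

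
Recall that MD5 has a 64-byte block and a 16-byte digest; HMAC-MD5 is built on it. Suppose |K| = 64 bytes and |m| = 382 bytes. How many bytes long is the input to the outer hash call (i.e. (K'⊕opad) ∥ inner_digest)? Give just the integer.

80

Key is 64 ≤ 64 bytes, zero-padded: |K'| = 64.
Outer input = (K'⊕opad) ∥ H(inner) → 64 + 16 = 80 bytes.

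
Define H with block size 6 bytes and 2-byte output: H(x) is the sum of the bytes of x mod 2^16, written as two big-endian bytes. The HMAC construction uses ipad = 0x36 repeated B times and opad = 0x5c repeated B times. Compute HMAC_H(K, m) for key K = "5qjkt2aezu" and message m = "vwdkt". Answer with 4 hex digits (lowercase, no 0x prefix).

027a

Key "5qjkt2aezu" = 35 71 6a 6b 74 32 61 65 7a 75 is 10 bytes > B = 6, so hash it first: H(key) = 03 d6, then zero-pad to 6 bytes: K' = 03 d6 00 00 00 00.
K' ⊕ ipad = 35 e0 36 36 36 36.  K' ⊕ opad = 5f 8a 5c 5c 5c 5c.
Inner input = (K'⊕ipad) ∥ m = 35 e0 36 36 36 36 ∥ 76 77 64 6b 74.
Inner hash: sum = 53+224+54+54+54+54+118+119+100+107+116 = 1053 → 04 1d.
Outer input = (K'⊕opad) ∥ inner = 5f 8a 5c 5c 5c 5c ∥ 04 1d.
Outer hash (tag): sum = 95+138+92+92+92+92+4+29 = 634 → 02 7a.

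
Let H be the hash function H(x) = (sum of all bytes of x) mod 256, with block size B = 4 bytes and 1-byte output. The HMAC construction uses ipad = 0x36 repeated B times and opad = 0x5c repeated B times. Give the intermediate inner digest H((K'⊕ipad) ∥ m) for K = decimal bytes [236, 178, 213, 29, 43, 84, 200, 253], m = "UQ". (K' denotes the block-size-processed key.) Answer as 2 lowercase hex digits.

Key decimal bytes [236, 178, 213, 29, 43, 84, 200, 253] = ec b2 d5 1d 2b 54 c8 fd is 8 bytes > B = 4, so hash it first: H(key) = d4, then zero-pad to 4 bytes: K' = d4 00 00 00.
K' ⊕ ipad = e2 36 36 36.
Inner input = e2 36 36 36 ∥ 55 51.
Inner hash: sum = 226+54+54+54+85+81 = 554; mod 256 = 42 → 2a.

2a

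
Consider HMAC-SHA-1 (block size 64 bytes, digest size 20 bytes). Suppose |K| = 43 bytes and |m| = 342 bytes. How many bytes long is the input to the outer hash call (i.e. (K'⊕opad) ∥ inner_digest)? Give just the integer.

84

Key is 43 ≤ 64 bytes, zero-padded: |K'| = 64.
Outer input = (K'⊕opad) ∥ H(inner) → 64 + 20 = 84 bytes.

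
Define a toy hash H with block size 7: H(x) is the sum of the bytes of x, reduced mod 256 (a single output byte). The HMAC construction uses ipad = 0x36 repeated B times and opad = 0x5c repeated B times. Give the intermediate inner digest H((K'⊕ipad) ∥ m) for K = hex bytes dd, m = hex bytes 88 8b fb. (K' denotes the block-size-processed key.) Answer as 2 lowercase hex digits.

3d

Key hex bytes dd is 1 byte ≤ B = 7; zero-pad to 7 bytes: K' = dd 00 00 00 00 00 00.
K' ⊕ ipad = eb 36 36 36 36 36 36.
Inner input = eb 36 36 36 36 36 36 ∥ 88 8b fb.
Inner hash: sum = 235+54+54+54+54+54+54+136+139+251 = 1085; mod 256 = 61 → 3d.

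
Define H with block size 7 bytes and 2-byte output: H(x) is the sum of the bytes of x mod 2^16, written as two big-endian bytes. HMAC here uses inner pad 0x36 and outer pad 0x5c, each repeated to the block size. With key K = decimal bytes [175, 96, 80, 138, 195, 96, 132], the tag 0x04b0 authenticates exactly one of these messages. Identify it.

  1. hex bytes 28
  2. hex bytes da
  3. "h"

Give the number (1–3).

Key decimal bytes [175, 96, 80, 138, 195, 96, 132] = af 60 50 8a c3 60 84 is exactly B = 7 bytes: K' = af 60 50 8a c3 60 84.
K' ⊕ ipad = 99 56 66 bc f5 56 b2; K' ⊕ opad = f3 3c 0c d6 9f 3c d8.
m1: inner = H(99 56 66 bc f5 56 b2 28) = 04 36; tag = H(f3 3c 0c d6 9f 3c d8 04 36) = 03fe
m2: inner = H(99 56 66 bc f5 56 b2 da) = 04 e8; tag = H(f3 3c 0c d6 9f 3c d8 04 e8) = 04b0 ← matches
m3: inner = H(99 56 66 bc f5 56 b2 68) = 04 76; tag = H(f3 3c 0c d6 9f 3c d8 04 76) = 043e

2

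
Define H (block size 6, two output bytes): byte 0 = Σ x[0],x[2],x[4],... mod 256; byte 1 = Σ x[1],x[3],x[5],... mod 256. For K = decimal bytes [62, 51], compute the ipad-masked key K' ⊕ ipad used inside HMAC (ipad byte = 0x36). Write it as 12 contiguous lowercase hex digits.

Key decimal bytes [62, 51] = 3e 33 is 2 bytes ≤ B = 6; zero-pad to 6 bytes: K' = 3e 33 00 00 00 00.
XOR each byte with 0x36: 3e⊕36=08, 33⊕36=05, 00⊕36=36, 00⊕36=36, 00⊕36=36, 00⊕36=36.

080536363636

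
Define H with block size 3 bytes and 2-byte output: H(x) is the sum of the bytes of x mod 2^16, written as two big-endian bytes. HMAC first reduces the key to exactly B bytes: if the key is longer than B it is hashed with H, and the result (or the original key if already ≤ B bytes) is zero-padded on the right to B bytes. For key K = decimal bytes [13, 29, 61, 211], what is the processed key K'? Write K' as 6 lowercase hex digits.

|K| = 4 > B = 3, so first hash the key.
H(K): sum = 13+29+61+211 = 314 → 01 3a.
Zero-pad H(K) = 01 3a to 3 bytes: K' = 01 3a 00.

013a00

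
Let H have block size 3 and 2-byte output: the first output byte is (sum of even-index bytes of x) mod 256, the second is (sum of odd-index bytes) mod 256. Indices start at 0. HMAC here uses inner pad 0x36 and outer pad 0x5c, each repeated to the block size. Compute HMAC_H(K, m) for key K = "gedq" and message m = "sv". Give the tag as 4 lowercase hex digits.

4633

Key "gedq" = 67 65 64 71 is 4 bytes > B = 3, so hash it first: H(key) = cb d6, then zero-pad to 3 bytes: K' = cb d6 00.
K' ⊕ ipad = fd e0 36.  K' ⊕ opad = 97 8a 5c.
Inner input = (K'⊕ipad) ∥ m = fd e0 36 ∥ 73 76.
Inner hash: even-index sum = 425 mod 256 = 169; odd-index sum = 339 mod 256 = 83 → a9 53.
Outer input = (K'⊕opad) ∥ inner = 97 8a 5c ∥ a9 53.
Outer hash (tag): even-index sum = 326 mod 256 = 70; odd-index sum = 307 mod 256 = 51 → 46 33.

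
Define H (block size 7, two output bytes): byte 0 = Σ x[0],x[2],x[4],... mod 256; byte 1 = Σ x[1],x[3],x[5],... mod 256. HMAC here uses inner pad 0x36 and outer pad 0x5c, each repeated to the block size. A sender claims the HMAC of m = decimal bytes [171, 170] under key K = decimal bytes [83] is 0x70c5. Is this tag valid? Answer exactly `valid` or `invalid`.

valid

Key decimal bytes [83] = 53 is 1 byte ≤ B = 7; zero-pad to 7 bytes: K' = 53 00 00 00 00 00 00.
K' ⊕ ipad = 65 36 36 36 36 36 36; K' ⊕ opad = 0f 5c 5c 5c 5c 5c 5c.
Inner hash: even-index sum = 433 mod 256 = 177; odd-index sum = 333 mod 256 = 77 → b1 4d.
Outer hash (recomputed tag): even-index sum = 368 mod 256 = 112; odd-index sum = 453 mod 256 = 197 → 70 c5.
Recomputed tag = 70c5; claimed = 70c5 → match.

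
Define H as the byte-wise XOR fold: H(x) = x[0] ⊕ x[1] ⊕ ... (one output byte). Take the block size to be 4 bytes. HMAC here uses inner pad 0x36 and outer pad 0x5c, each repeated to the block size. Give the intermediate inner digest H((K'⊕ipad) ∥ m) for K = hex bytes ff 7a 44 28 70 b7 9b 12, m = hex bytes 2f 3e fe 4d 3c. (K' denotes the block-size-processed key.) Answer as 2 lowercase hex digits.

39

Key hex bytes ff 7a 44 28 70 b7 9b 12 is 8 bytes > B = 4, so hash it first: H(key) = a7, then zero-pad to 4 bytes: K' = a7 00 00 00.
K' ⊕ ipad = 91 36 36 36.
Inner input = 91 36 36 36 ∥ 2f 3e fe 4d 3c.
Inner hash: XOR 91⊕36⊕36⊕36⊕2f⊕3e⊕fe⊕4d⊕3c = 39.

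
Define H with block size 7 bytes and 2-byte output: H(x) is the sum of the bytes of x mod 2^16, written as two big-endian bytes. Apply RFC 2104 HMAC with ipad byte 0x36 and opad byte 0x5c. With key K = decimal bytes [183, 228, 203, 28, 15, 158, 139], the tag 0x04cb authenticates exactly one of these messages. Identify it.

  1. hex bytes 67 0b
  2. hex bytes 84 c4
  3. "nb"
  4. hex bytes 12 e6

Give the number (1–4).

Key decimal bytes [183, 228, 203, 28, 15, 158, 139] = b7 e4 cb 1c 0f 9e 8b is exactly B = 7 bytes: K' = b7 e4 cb 1c 0f 9e 8b.
K' ⊕ ipad = 81 d2 fd 2a 39 a8 bd; K' ⊕ opad = eb b8 97 40 53 c2 d7.
m1: inner = H(81 d2 fd 2a 39 a8 bd 67 0b) = 04 8a; tag = H(eb b8 97 40 53 c2 d7 04 8a) = 04f4
m2: inner = H(81 d2 fd 2a 39 a8 bd 84 c4) = 05 60; tag = H(eb b8 97 40 53 c2 d7 05 60) = 04cb ← matches
m3: inner = H(81 d2 fd 2a 39 a8 bd 6e 62) = 04 e8; tag = H(eb b8 97 40 53 c2 d7 04 e8) = 0552
m4: inner = H(81 d2 fd 2a 39 a8 bd 12 e6) = 05 10; tag = H(eb b8 97 40 53 c2 d7 05 10) = 047b

2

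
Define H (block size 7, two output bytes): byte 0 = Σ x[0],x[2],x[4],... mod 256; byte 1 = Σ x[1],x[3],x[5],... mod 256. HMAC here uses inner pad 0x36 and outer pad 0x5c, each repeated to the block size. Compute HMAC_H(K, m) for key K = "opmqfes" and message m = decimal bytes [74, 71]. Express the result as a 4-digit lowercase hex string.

Key "opmqfes" = 6f 70 6d 71 66 65 73 is exactly B = 7 bytes: K' = 6f 70 6d 71 66 65 73.
K' ⊕ ipad = 59 46 5b 47 50 53 45.  K' ⊕ opad = 33 2c 31 2d 3a 39 2f.
Inner input = (K'⊕ipad) ∥ m = 59 46 5b 47 50 53 45 ∥ 4a 47.
Inner hash: even-index sum = 400 mod 256 = 144; odd-index sum = 298 mod 256 = 42 → 90 2a.
Outer input = (K'⊕opad) ∥ inner = 33 2c 31 2d 3a 39 2f ∥ 90 2a.
Outer hash (tag): even-index sum = 247 mod 256 = 247; odd-index sum = 290 mod 256 = 34 → f7 22.

f722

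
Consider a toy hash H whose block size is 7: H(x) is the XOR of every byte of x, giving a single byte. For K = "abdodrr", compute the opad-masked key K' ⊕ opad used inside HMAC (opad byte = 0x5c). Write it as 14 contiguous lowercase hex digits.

3d3e3833382e2e

Key "abdodrr" = 61 62 64 6f 64 72 72 is exactly B = 7 bytes: K' = 61 62 64 6f 64 72 72.
XOR each byte with 0x5c: 61⊕5c=3d, 62⊕5c=3e, 64⊕5c=38, 6f⊕5c=33, 64⊕5c=38, 72⊕5c=2e, 72⊕5c=2e.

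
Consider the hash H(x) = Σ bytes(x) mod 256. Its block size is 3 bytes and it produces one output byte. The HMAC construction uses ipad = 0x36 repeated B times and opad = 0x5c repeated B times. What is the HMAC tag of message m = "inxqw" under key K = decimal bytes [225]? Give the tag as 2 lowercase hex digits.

Key decimal bytes [225] = e1 is 1 byte ≤ B = 3; zero-pad to 3 bytes: K' = e1 00 00.
K' ⊕ ipad = d7 36 36.  K' ⊕ opad = bd 5c 5c.
Inner input = (K'⊕ipad) ∥ m = d7 36 36 ∥ 69 6e 78 71 77.
Inner hash: sum = 215+54+54+105+110+120+113+119 = 890; mod 256 = 122 → 7a.
Outer input = (K'⊕opad) ∥ inner = bd 5c 5c ∥ 7a.
Outer hash (tag): sum = 189+92+92+122 = 495; mod 256 = 239 → ef.

ef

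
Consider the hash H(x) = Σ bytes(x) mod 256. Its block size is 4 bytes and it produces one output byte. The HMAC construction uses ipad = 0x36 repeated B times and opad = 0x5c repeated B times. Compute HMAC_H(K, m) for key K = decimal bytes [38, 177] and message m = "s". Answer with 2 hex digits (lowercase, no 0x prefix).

Key decimal bytes [38, 177] = 26 b1 is 2 bytes ≤ B = 4; zero-pad to 4 bytes: K' = 26 b1 00 00.
K' ⊕ ipad = 10 87 36 36.  K' ⊕ opad = 7a ed 5c 5c.
Inner input = (K'⊕ipad) ∥ m = 10 87 36 36 ∥ 73.
Inner hash: sum = 16+135+54+54+115 = 374; mod 256 = 118 → 76.
Outer input = (K'⊕opad) ∥ inner = 7a ed 5c 5c ∥ 76.
Outer hash (tag): sum = 122+237+92+92+118 = 661; mod 256 = 149 → 95.

95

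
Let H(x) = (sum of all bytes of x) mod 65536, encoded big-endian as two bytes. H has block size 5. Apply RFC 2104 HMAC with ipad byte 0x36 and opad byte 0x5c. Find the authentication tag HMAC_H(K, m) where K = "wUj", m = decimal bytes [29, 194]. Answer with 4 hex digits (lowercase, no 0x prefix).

016f

Key "wUj" = 77 55 6a is 3 bytes ≤ B = 5; zero-pad to 5 bytes: K' = 77 55 6a 00 00.
K' ⊕ ipad = 41 63 5c 36 36.  K' ⊕ opad = 2b 09 36 5c 5c.
Inner input = (K'⊕ipad) ∥ m = 41 63 5c 36 36 ∥ 1d c2.
Inner hash: sum = 65+99+92+54+54+29+194 = 587 → 02 4b.
Outer input = (K'⊕opad) ∥ inner = 2b 09 36 5c 5c ∥ 02 4b.
Outer hash (tag): sum = 43+9+54+92+92+2+75 = 367 → 01 6f.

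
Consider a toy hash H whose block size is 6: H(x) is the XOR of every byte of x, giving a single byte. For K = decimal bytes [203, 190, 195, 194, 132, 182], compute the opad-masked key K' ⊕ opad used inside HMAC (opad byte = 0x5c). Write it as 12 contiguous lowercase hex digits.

97e29f9ed8ea

Key decimal bytes [203, 190, 195, 194, 132, 182] = cb be c3 c2 84 b6 is exactly B = 6 bytes: K' = cb be c3 c2 84 b6.
XOR each byte with 0x5c: cb⊕5c=97, be⊕5c=e2, c3⊕5c=9f, c2⊕5c=9e, 84⊕5c=d8, b6⊕5c=ea.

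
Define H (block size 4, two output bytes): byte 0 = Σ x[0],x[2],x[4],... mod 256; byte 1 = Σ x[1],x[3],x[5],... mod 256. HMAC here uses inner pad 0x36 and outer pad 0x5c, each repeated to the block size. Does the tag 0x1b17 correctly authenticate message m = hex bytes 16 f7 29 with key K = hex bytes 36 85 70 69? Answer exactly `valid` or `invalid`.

Key hex bytes 36 85 70 69 is exactly B = 4 bytes: K' = 36 85 70 69.
K' ⊕ ipad = 00 b3 46 5f; K' ⊕ opad = 6a d9 2c 35.
Inner hash: even-index sum = 133 mod 256 = 133; odd-index sum = 521 mod 256 = 9 → 85 09.
Outer hash (recomputed tag): even-index sum = 283 mod 256 = 27; odd-index sum = 279 mod 256 = 23 → 1b 17.
Recomputed tag = 1b17; claimed = 1b17 → match.

valid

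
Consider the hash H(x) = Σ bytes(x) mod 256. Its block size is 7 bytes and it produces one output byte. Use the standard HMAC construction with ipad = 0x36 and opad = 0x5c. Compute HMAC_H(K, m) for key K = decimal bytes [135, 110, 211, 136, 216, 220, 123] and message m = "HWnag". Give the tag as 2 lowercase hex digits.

Key decimal bytes [135, 110, 211, 136, 216, 220, 123] = 87 6e d3 88 d8 dc 7b is exactly B = 7 bytes: K' = 87 6e d3 88 d8 dc 7b.
K' ⊕ ipad = b1 58 e5 be ee ea 4d.  K' ⊕ opad = db 32 8f d4 84 80 27.
Inner input = (K'⊕ipad) ∥ m = b1 58 e5 be ee ea 4d ∥ 48 57 6e 61 67.
Inner hash: sum = 177+88+229+190+238+234+77+72+87+110+97+103 = 1702; mod 256 = 166 → a6.
Outer input = (K'⊕opad) ∥ inner = db 32 8f d4 84 80 27 ∥ a6.
Outer hash (tag): sum = 219+50+143+212+132+128+39+166 = 1089; mod 256 = 65 → 41.

41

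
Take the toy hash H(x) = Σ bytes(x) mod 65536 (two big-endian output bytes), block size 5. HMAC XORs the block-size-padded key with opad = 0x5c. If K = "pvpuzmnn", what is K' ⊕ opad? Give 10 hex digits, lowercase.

5fd25c5c5c

Key "pvpuzmnn" = 70 76 70 75 7a 6d 6e 6e is 8 bytes > B = 5, so hash it first: H(key) = 03 8e, then zero-pad to 5 bytes: K' = 03 8e 00 00 00.
XOR each byte with 0x5c: 03⊕5c=5f, 8e⊕5c=d2, 00⊕5c=5c, 00⊕5c=5c, 00⊕5c=5c.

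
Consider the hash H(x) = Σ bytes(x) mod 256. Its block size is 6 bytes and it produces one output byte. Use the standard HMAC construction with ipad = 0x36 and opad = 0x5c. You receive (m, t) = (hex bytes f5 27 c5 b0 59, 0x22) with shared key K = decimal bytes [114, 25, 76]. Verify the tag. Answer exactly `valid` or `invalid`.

invalid

Key decimal bytes [114, 25, 76] = 72 19 4c is 3 bytes ≤ B = 6; zero-pad to 6 bytes: K' = 72 19 4c 00 00 00.
K' ⊕ ipad = 44 2f 7a 36 36 36; K' ⊕ opad = 2e 45 10 5c 5c 5c.
Inner hash: sum = 68+47+122+54+54+54+245+39+197+176+89 = 1145; mod 256 = 121 → 79.
Outer hash (recomputed tag): sum = 46+69+16+92+92+92+121 = 528; mod 256 = 16 → 10.
Recomputed tag = 10; claimed = 22 → mismatch.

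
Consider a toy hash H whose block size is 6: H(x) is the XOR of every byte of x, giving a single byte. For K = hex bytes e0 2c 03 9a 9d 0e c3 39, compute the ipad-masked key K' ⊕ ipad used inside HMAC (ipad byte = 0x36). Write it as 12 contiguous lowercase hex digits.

Key hex bytes e0 2c 03 9a 9d 0e c3 39 is 8 bytes > B = 6, so hash it first: H(key) = 3c, then zero-pad to 6 bytes: K' = 3c 00 00 00 00 00.
XOR each byte with 0x36: 3c⊕36=0a, 00⊕36=36, 00⊕36=36, 00⊕36=36, 00⊕36=36, 00⊕36=36.

0a3636363636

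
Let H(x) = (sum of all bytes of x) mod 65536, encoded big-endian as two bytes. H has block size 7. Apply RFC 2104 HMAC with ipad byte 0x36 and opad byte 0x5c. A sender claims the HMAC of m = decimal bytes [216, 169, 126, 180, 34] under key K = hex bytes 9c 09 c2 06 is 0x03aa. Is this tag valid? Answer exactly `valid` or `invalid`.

Key hex bytes 9c 09 c2 06 is 4 bytes ≤ B = 7; zero-pad to 7 bytes: K' = 9c 09 c2 06 00 00 00.
K' ⊕ ipad = aa 3f f4 30 36 36 36; K' ⊕ opad = c0 55 9e 5a 5c 5c 5c.
Inner hash: sum = 170+63+244+48+54+54+54+216+169+126+180+34 = 1412 → 05 84.
Outer hash (recomputed tag): sum = 192+85+158+90+92+92+92+5+132 = 938 → 03 aa.
Recomputed tag = 03aa; claimed = 03aa → match.

valid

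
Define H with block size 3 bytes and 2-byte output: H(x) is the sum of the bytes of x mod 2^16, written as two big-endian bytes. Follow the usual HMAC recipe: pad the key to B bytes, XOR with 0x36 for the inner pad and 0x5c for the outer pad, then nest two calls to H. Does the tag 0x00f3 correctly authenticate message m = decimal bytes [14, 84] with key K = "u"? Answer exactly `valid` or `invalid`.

valid

Key "u" = 75 is 1 byte ≤ B = 3; zero-pad to 3 bytes: K' = 75 00 00.
K' ⊕ ipad = 43 36 36; K' ⊕ opad = 29 5c 5c.
Inner hash: sum = 67+54+54+14+84 = 273 → 01 11.
Outer hash (recomputed tag): sum = 41+92+92+1+17 = 243 → 00 f3.
Recomputed tag = 00f3; claimed = 00f3 → match.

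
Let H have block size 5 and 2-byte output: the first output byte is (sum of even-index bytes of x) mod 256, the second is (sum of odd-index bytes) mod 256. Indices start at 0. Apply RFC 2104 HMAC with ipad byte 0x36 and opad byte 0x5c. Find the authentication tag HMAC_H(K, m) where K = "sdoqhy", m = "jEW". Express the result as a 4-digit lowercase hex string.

Key "sdoqhy" = 73 64 6f 71 68 79 is 6 bytes > B = 5, so hash it first: H(key) = 4a 4e, then zero-pad to 5 bytes: K' = 4a 4e 00 00 00.
K' ⊕ ipad = 7c 78 36 36 36.  K' ⊕ opad = 16 12 5c 5c 5c.
Inner input = (K'⊕ipad) ∥ m = 7c 78 36 36 36 ∥ 6a 45 57.
Inner hash: even-index sum = 301 mod 256 = 45; odd-index sum = 367 mod 256 = 111 → 2d 6f.
Outer input = (K'⊕opad) ∥ inner = 16 12 5c 5c 5c ∥ 2d 6f.
Outer hash (tag): even-index sum = 317 mod 256 = 61; odd-index sum = 155 mod 256 = 155 → 3d 9b.

3d9b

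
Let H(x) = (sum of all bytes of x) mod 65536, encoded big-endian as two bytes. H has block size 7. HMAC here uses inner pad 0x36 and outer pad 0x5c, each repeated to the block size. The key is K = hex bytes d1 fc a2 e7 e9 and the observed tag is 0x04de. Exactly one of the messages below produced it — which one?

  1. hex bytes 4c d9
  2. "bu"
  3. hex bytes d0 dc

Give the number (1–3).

Key hex bytes d1 fc a2 e7 e9 is 5 bytes ≤ B = 7; zero-pad to 7 bytes: K' = d1 fc a2 e7 e9 00 00.
K' ⊕ ipad = e7 ca 94 d1 df 36 36; K' ⊕ opad = 8d a0 fe bb b5 5c 5c.
m1: inner = H(e7 ca 94 d1 df 36 36 4c d9) = 05 86; tag = H(8d a0 fe bb b5 5c 5c 05 86) = 04de ← matches
m2: inner = H(e7 ca 94 d1 df 36 36 62 75) = 05 38; tag = H(8d a0 fe bb b5 5c 5c 05 38) = 0490
m3: inner = H(e7 ca 94 d1 df 36 36 d0 dc) = 06 0d; tag = H(8d a0 fe bb b5 5c 5c 06 0d) = 0466

1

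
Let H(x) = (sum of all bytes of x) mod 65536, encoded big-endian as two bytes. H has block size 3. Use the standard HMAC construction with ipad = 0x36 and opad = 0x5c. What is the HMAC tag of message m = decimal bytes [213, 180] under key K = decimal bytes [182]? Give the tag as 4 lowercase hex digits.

0219

Key decimal bytes [182] = b6 is 1 byte ≤ B = 3; zero-pad to 3 bytes: K' = b6 00 00.
K' ⊕ ipad = 80 36 36.  K' ⊕ opad = ea 5c 5c.
Inner input = (K'⊕ipad) ∥ m = 80 36 36 ∥ d5 b4.
Inner hash: sum = 128+54+54+213+180 = 629 → 02 75.
Outer input = (K'⊕opad) ∥ inner = ea 5c 5c ∥ 02 75.
Outer hash (tag): sum = 234+92+92+2+117 = 537 → 02 19.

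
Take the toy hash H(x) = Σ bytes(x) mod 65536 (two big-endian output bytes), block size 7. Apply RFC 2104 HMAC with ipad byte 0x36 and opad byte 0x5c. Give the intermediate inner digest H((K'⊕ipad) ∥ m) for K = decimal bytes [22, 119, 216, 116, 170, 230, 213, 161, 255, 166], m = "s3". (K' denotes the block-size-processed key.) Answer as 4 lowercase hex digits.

0296

Key decimal bytes [22, 119, 216, 116, 170, 230, 213, 161, 255, 166] = 16 77 d8 74 aa e6 d5 a1 ff a6 is 10 bytes > B = 7, so hash it first: H(key) = 06 84, then zero-pad to 7 bytes: K' = 06 84 00 00 00 00 00.
K' ⊕ ipad = 30 b2 36 36 36 36 36.
Inner input = 30 b2 36 36 36 36 36 ∥ 73 33.
Inner hash: sum = 48+178+54+54+54+54+54+115+51 = 662 → 02 96.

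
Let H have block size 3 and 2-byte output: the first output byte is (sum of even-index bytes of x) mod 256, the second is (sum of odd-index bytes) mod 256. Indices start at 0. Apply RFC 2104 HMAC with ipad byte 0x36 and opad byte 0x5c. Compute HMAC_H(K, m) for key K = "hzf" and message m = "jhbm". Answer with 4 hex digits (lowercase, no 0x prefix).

86a9

Key "hzf" = 68 7a 66 is exactly B = 3 bytes: K' = 68 7a 66.
K' ⊕ ipad = 5e 4c 50.  K' ⊕ opad = 34 26 3a.
Inner input = (K'⊕ipad) ∥ m = 5e 4c 50 ∥ 6a 68 62 6d.
Inner hash: even-index sum = 387 mod 256 = 131; odd-index sum = 280 mod 256 = 24 → 83 18.
Outer input = (K'⊕opad) ∥ inner = 34 26 3a ∥ 83 18.
Outer hash (tag): even-index sum = 134 mod 256 = 134; odd-index sum = 169 mod 256 = 169 → 86 a9.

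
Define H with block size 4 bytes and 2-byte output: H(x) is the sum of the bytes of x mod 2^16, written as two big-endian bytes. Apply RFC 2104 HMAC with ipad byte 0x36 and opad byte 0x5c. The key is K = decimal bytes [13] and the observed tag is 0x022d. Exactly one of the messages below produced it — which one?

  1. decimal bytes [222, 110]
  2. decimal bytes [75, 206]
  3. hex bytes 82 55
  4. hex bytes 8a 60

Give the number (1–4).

4

Key decimal bytes [13] = 0d is 1 byte ≤ B = 4; zero-pad to 4 bytes: K' = 0d 00 00 00.
K' ⊕ ipad = 3b 36 36 36; K' ⊕ opad = 51 5c 5c 5c.
m1: inner = H(3b 36 36 36 de 6e) = 02 29; tag = H(51 5c 5c 5c 02 29) = 0190
m2: inner = H(3b 36 36 36 4b ce) = 01 f6; tag = H(51 5c 5c 5c 01 f6) = 025c
m3: inner = H(3b 36 36 36 82 55) = 01 b4; tag = H(51 5c 5c 5c 01 b4) = 021a
m4: inner = H(3b 36 36 36 8a 60) = 01 c7; tag = H(51 5c 5c 5c 01 c7) = 022d ← matches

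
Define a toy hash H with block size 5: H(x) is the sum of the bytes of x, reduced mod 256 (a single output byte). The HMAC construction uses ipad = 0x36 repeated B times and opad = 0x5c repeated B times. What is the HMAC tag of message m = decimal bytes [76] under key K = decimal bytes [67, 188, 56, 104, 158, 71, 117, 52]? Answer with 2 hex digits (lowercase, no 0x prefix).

20

Key decimal bytes [67, 188, 56, 104, 158, 71, 117, 52] = 43 bc 38 68 9e 47 75 34 is 8 bytes > B = 5, so hash it first: H(key) = 2d, then zero-pad to 5 bytes: K' = 2d 00 00 00 00.
K' ⊕ ipad = 1b 36 36 36 36.  K' ⊕ opad = 71 5c 5c 5c 5c.
Inner input = (K'⊕ipad) ∥ m = 1b 36 36 36 36 ∥ 4c.
Inner hash: sum = 27+54+54+54+54+76 = 319; mod 256 = 63 → 3f.
Outer input = (K'⊕opad) ∥ inner = 71 5c 5c 5c 5c ∥ 3f.
Outer hash (tag): sum = 113+92+92+92+92+63 = 544; mod 256 = 32 → 20.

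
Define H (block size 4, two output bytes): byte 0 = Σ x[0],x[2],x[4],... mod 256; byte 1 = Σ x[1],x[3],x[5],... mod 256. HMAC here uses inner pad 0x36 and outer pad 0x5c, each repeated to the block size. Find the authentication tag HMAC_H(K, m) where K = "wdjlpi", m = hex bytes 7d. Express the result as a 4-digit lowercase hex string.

8306

Key "wdjlpi" = 77 64 6a 6c 70 69 is 6 bytes > B = 4, so hash it first: H(key) = 51 39, then zero-pad to 4 bytes: K' = 51 39 00 00.
K' ⊕ ipad = 67 0f 36 36.  K' ⊕ opad = 0d 65 5c 5c.
Inner input = (K'⊕ipad) ∥ m = 67 0f 36 36 ∥ 7d.
Inner hash: even-index sum = 282 mod 256 = 26; odd-index sum = 69 mod 256 = 69 → 1a 45.
Outer input = (K'⊕opad) ∥ inner = 0d 65 5c 5c ∥ 1a 45.
Outer hash (tag): even-index sum = 131 mod 256 = 131; odd-index sum = 262 mod 256 = 6 → 83 06.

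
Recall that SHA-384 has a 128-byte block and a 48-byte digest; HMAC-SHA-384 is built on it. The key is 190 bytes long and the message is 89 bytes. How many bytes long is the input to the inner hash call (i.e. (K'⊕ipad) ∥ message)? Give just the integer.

Key is 190 > 128 bytes, so it is hashed to 48 bytes then zero-padded to 128: |K'| = 128.
Inner input = (K'⊕ipad) ∥ m → 128 + 89 = 217 bytes.

217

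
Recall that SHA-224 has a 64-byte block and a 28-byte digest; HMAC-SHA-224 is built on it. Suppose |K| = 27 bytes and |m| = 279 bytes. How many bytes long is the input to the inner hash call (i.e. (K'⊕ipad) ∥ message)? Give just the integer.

343

Key is 27 ≤ 64 bytes, zero-padded: |K'| = 64.
Inner input = (K'⊕ipad) ∥ m → 64 + 279 = 343 bytes.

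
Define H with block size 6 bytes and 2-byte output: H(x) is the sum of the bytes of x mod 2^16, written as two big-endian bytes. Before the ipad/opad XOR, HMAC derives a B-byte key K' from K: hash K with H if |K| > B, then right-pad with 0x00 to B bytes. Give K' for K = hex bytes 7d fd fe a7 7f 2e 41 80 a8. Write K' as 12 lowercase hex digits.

|K| = 9 > B = 6, so first hash the key.
H(K): sum = 125+253+254+167+127+46+65+128+168 = 1333 → 05 35.
Zero-pad H(K) = 05 35 to 6 bytes: K' = 05 35 00 00 00 00.

053500000000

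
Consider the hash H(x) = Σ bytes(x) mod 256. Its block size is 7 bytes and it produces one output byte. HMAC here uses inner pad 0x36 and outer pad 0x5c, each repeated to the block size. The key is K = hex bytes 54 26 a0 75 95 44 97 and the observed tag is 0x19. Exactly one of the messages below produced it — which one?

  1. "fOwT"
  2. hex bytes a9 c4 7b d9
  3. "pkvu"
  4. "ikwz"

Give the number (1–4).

Key hex bytes 54 26 a0 75 95 44 97 is exactly B = 7 bytes: K' = 54 26 a0 75 95 44 97.
K' ⊕ ipad = 62 10 96 43 a3 72 a1; K' ⊕ opad = 08 7a fc 29 c9 18 cb.
m1: inner = H(62 10 96 43 a3 72 a1 66 4f 77 54) = 81; tag = H(08 7a fc 29 c9 18 cb 81) = d4
m2: inner = H(62 10 96 43 a3 72 a1 a9 c4 7b d9) = c2; tag = H(08 7a fc 29 c9 18 cb c2) = 15
m3: inner = H(62 10 96 43 a3 72 a1 70 6b 76 75) = c7; tag = H(08 7a fc 29 c9 18 cb c7) = 1a
m4: inner = H(62 10 96 43 a3 72 a1 69 6b 77 7a) = c6; tag = H(08 7a fc 29 c9 18 cb c6) = 19 ← matches

4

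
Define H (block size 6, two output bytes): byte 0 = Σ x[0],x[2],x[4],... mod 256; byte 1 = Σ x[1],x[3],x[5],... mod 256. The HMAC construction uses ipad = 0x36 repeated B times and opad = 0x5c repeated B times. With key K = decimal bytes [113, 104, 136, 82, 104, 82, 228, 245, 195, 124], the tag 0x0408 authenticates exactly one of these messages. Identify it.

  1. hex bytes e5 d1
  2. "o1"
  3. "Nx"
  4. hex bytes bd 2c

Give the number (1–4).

3

Key decimal bytes [113, 104, 136, 82, 104, 82, 228, 245, 195, 124] = 71 68 88 52 68 52 e4 f5 c3 7c is 10 bytes > B = 6, so hash it first: H(key) = 08 7d, then zero-pad to 6 bytes: K' = 08 7d 00 00 00 00.
K' ⊕ ipad = 3e 4b 36 36 36 36; K' ⊕ opad = 54 21 5c 5c 5c 5c.
m1: inner = H(3e 4b 36 36 36 36 e5 d1) = 8f 88; tag = H(54 21 5c 5c 5c 5c 8f 88) = 9b61
m2: inner = H(3e 4b 36 36 36 36 6f 31) = 19 e8; tag = H(54 21 5c 5c 5c 5c 19 e8) = 25c1
m3: inner = H(3e 4b 36 36 36 36 4e 78) = f8 2f; tag = H(54 21 5c 5c 5c 5c f8 2f) = 0408 ← matches
m4: inner = H(3e 4b 36 36 36 36 bd 2c) = 67 e3; tag = H(54 21 5c 5c 5c 5c 67 e3) = 73bc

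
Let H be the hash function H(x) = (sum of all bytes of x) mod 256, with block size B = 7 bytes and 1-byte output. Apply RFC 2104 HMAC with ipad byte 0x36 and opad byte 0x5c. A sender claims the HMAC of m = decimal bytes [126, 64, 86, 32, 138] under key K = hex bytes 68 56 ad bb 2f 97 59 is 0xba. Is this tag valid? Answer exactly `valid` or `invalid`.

Key hex bytes 68 56 ad bb 2f 97 59 is exactly B = 7 bytes: K' = 68 56 ad bb 2f 97 59.
K' ⊕ ipad = 5e 60 9b 8d 19 a1 6f; K' ⊕ opad = 34 0a f1 e7 73 cb 05.
Inner hash: sum = 94+96+155+141+25+161+111+126+64+86+32+138 = 1229; mod 256 = 205 → cd.
Outer hash (recomputed tag): sum = 52+10+241+231+115+203+5+205 = 1062; mod 256 = 38 → 26.
Recomputed tag = 26; claimed = ba → mismatch.

invalid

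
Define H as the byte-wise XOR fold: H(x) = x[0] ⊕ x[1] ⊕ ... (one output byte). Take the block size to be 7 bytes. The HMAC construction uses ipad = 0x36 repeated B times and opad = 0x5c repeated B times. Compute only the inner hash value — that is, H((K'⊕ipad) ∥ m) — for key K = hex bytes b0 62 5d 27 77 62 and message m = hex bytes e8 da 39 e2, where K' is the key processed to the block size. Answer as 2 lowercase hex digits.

62

Key hex bytes b0 62 5d 27 77 62 is 6 bytes ≤ B = 7; zero-pad to 7 bytes: K' = b0 62 5d 27 77 62 00.
K' ⊕ ipad = 86 54 6b 11 41 54 36.
Inner input = 86 54 6b 11 41 54 36 ∥ e8 da 39 e2.
Inner hash: XOR 86⊕54⊕6b⊕11⊕41⊕54⊕36⊕e8⊕da⊕39⊕e2 = 62.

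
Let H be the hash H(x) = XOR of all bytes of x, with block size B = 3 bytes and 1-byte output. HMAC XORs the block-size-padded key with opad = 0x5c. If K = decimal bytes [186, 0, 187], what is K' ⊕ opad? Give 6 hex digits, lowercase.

Key decimal bytes [186, 0, 187] = ba 00 bb is exactly B = 3 bytes: K' = ba 00 bb.
XOR each byte with 0x5c: ba⊕5c=e6, 00⊕5c=5c, bb⊕5c=e7.

e65ce7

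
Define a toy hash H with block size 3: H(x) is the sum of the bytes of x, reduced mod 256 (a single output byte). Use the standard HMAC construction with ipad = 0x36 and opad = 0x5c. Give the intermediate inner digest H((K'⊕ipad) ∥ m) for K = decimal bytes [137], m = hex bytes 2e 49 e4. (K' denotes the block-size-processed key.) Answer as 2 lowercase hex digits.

Key decimal bytes [137] = 89 is 1 byte ≤ B = 3; zero-pad to 3 bytes: K' = 89 00 00.
K' ⊕ ipad = bf 36 36.
Inner input = bf 36 36 ∥ 2e 49 e4.
Inner hash: sum = 191+54+54+46+73+228 = 646; mod 256 = 134 → 86.

86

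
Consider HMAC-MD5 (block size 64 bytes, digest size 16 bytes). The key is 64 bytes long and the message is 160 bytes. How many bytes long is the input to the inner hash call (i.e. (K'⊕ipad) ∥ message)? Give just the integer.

Key is 64 ≤ 64 bytes, zero-padded: |K'| = 64.
Inner input = (K'⊕ipad) ∥ m → 64 + 160 = 224 bytes.

224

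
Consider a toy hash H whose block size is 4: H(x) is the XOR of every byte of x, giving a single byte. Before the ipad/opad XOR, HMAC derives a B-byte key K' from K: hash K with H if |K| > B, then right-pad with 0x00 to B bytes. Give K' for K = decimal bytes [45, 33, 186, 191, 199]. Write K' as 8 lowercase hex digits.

|K| = 5 > B = 4, so first hash the key.
H(K): XOR 2d⊕21⊕ba⊕bf⊕c7 = ce.
Zero-pad H(K) = ce to 4 bytes: K' = ce 00 00 00.

ce000000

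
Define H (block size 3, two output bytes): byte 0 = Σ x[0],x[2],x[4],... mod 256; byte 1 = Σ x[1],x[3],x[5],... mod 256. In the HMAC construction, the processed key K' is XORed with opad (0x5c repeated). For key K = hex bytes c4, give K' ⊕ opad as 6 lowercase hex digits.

Key hex bytes c4 is 1 byte ≤ B = 3; zero-pad to 3 bytes: K' = c4 00 00.
XOR each byte with 0x5c: c4⊕5c=98, 00⊕5c=5c, 00⊕5c=5c.

985c5c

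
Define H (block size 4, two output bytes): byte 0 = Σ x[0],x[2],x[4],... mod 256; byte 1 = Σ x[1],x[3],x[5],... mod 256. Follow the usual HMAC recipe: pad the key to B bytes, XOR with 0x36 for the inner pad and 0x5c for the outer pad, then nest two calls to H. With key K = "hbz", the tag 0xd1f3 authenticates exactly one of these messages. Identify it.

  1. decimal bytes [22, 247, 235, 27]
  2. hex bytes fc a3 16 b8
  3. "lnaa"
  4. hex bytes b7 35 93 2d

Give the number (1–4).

3

Key "hbz" = 68 62 7a is 3 bytes ≤ B = 4; zero-pad to 4 bytes: K' = 68 62 7a 00.
K' ⊕ ipad = 5e 54 4c 36; K' ⊕ opad = 34 3e 26 5c.
m1: inner = H(5e 54 4c 36 16 f7 eb 1b) = ab 9c; tag = H(34 3e 26 5c ab 9c) = 0536
m2: inner = H(5e 54 4c 36 fc a3 16 b8) = bc e5; tag = H(34 3e 26 5c bc e5) = 167f
m3: inner = H(5e 54 4c 36 6c 6e 61 61) = 77 59; tag = H(34 3e 26 5c 77 59) = d1f3 ← matches
m4: inner = H(5e 54 4c 36 b7 35 93 2d) = f4 ec; tag = H(34 3e 26 5c f4 ec) = 4e86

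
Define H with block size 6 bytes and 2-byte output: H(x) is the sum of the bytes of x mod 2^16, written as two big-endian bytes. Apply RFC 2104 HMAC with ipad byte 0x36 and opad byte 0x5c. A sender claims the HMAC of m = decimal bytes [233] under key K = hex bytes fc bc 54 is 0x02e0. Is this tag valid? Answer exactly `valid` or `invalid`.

Key hex bytes fc bc 54 is 3 bytes ≤ B = 6; zero-pad to 6 bytes: K' = fc bc 54 00 00 00.
K' ⊕ ipad = ca 8a 62 36 36 36; K' ⊕ opad = a0 e0 08 5c 5c 5c.
Inner hash: sum = 202+138+98+54+54+54+233 = 833 → 03 41.
Outer hash (recomputed tag): sum = 160+224+8+92+92+92+3+65 = 736 → 02 e0.
Recomputed tag = 02e0; claimed = 02e0 → match.

valid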